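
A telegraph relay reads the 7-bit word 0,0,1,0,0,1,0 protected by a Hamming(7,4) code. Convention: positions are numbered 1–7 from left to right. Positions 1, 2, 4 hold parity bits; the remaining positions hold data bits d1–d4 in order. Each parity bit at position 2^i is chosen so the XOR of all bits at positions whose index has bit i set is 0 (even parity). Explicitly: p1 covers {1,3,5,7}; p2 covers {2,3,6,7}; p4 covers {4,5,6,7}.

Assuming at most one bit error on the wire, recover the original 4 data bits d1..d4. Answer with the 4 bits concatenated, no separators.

s1 (pos 1,3,5,7): 0⊕1⊕0⊕0 = 1
s2 (pos 2,3,6,7): 0⊕1⊕1⊕0 = 0
s4 (pos 4,5,6,7): 0⊕0⊕1⊕0 = 1
Syndrome s4…s1 = 101 → error at position 5.
Flip position 5: 0010010 → 0010110
Read data bits from positions 3,5,6,7: 1110

1110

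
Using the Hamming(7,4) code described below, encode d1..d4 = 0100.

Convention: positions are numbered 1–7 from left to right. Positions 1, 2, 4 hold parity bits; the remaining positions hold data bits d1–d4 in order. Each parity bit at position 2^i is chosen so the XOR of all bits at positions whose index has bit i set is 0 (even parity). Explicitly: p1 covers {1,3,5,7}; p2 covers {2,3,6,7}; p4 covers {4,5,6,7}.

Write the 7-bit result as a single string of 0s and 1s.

Place data at non-parity positions: p1 p2 0 p4 1 0 0
p1 (pos 1,3,5,7): XOR of data positions = 0⊕1⊕0 = 1
p2 (pos 2,3,6,7): XOR of data positions = 0⊕0⊕0 = 0
p4 (pos 4,5,6,7): XOR of data positions = 1⊕0⊕0 = 1
Codeword: 1001100

1001100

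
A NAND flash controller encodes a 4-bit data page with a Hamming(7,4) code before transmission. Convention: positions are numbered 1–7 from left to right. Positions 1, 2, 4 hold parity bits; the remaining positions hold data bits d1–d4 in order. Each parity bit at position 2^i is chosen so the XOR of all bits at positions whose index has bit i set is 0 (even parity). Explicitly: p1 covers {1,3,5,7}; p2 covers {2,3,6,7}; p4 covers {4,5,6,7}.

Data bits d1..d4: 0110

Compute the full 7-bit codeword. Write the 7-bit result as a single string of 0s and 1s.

Place data at non-parity positions: p1 p2 0 p4 1 1 0
p1 (pos 1,3,5,7): XOR of data positions = 0⊕1⊕0 = 1
p2 (pos 2,3,6,7): XOR of data positions = 0⊕1⊕0 = 1
p4 (pos 4,5,6,7): XOR of data positions = 1⊕1⊕0 = 0
Codeword: 1100110

1100110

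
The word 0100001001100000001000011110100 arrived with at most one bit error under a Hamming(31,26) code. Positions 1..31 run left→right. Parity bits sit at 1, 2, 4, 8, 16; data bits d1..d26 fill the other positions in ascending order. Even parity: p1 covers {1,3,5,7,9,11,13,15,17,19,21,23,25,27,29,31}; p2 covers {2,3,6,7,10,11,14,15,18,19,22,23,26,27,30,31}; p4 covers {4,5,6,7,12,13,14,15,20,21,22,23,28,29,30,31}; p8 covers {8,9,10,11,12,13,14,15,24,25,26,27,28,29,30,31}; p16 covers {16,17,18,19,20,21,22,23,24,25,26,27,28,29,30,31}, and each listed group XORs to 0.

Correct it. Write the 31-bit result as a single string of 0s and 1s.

s1 (pos 1,3,5,7,9,11,13,15,17,19,21,23,25,27,29,31): 0⊕0⊕0⊕1⊕0⊕1⊕0⊕0⊕0⊕1⊕0⊕0⊕1⊕1⊕1⊕0 = 0
s2 (pos 2,3,6,7,10,11,14,15,18,19,22,23,26,27,30,31): 1⊕0⊕0⊕1⊕1⊕1⊕0⊕0⊕0⊕1⊕0⊕0⊕1⊕1⊕0⊕0 = 1
s4 (pos 4,5,6,7,12,13,14,15,20,21,22,23,28,29,30,31): 0⊕0⊕0⊕1⊕0⊕0⊕0⊕0⊕0⊕0⊕0⊕0⊕0⊕1⊕0⊕0 = 0
s8 (pos 8,9,10,11,12,13,14,15,24,25,26,27,28,29,30,31): 0⊕0⊕1⊕1⊕0⊕0⊕0⊕0⊕1⊕1⊕1⊕1⊕0⊕1⊕0⊕0 = 1
s16 (pos 16,17,18,19,20,21,22,23,24,25,26,27,28,29,30,31): 0⊕0⊕0⊕1⊕0⊕0⊕0⊕0⊕1⊕1⊕1⊕1⊕0⊕1⊕0⊕0 = 0
Syndrome s16…s1 = 01010 → error at position 10.
Flip position 10: 0100001001100000001000011110100 → 0100001000100000001000011110100

0100001000100000001000011110100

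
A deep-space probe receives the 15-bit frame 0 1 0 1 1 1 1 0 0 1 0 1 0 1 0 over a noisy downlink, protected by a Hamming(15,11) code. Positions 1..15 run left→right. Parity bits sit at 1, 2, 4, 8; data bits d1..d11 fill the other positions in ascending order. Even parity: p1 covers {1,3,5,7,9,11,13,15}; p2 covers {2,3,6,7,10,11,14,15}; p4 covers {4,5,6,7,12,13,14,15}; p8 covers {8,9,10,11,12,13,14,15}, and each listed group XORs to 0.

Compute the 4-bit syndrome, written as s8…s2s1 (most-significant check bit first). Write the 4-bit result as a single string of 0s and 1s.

1010

s1 (pos 1,3,5,7,9,11,13,15): 0⊕0⊕1⊕1⊕0⊕0⊕0⊕0 = 0
s2 (pos 2,3,6,7,10,11,14,15): 1⊕0⊕1⊕1⊕1⊕0⊕1⊕0 = 1
s4 (pos 4,5,6,7,12,13,14,15): 1⊕1⊕1⊕1⊕1⊕0⊕1⊕0 = 0
s8 (pos 8,9,10,11,12,13,14,15): 0⊕0⊕1⊕0⊕1⊕0⊕1⊕0 = 1
Syndrome s8…s1 = 1010 → error at position 10.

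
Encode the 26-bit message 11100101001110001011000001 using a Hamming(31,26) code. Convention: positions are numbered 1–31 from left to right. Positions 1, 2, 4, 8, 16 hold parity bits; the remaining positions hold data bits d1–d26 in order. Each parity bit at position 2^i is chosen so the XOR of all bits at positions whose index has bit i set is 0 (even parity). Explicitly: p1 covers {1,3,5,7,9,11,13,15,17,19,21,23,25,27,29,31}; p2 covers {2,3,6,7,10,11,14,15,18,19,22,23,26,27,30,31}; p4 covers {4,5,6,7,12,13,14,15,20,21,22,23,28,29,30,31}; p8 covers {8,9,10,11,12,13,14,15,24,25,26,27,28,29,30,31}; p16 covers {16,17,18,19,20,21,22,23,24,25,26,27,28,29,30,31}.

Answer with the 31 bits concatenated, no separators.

Place data at non-parity positions: p1 p2 1 p4 1 1 0 p8 0 1 0 1 0 0 1 p16 1 1 0 0 0 1 0 1 1 0 0 0 0 0 1
p1 (pos 1,3,5,7,9,11,13,15,17,19,21,23,25,27,29,31): XOR of data positions = 1⊕1⊕0⊕0⊕0⊕0⊕1⊕1⊕0⊕0⊕0⊕1⊕0⊕0⊕1 = 0
p2 (pos 2,3,6,7,10,11,14,15,18,19,22,23,26,27,30,31): XOR of data positions = 1⊕1⊕0⊕1⊕0⊕0⊕1⊕1⊕0⊕1⊕0⊕0⊕0⊕0⊕1 = 1
p4 (pos 4,5,6,7,12,13,14,15,20,21,22,23,28,29,30,31): XOR of data positions = 1⊕1⊕0⊕1⊕0⊕0⊕1⊕0⊕0⊕1⊕0⊕0⊕0⊕0⊕1 = 0
p8 (pos 8,9,10,11,12,13,14,15,24,25,26,27,28,29,30,31): XOR of data positions = 0⊕1⊕0⊕1⊕0⊕0⊕1⊕1⊕1⊕0⊕0⊕0⊕0⊕0⊕1 = 0
p16 (pos 16,17,18,19,20,21,22,23,24,25,26,27,28,29,30,31): XOR of data positions = 1⊕1⊕0⊕0⊕0⊕1⊕0⊕1⊕1⊕0⊕0⊕0⊕0⊕0⊕1 = 0
Codeword: 0110110001010010110001011000001

0110110001010010110001011000001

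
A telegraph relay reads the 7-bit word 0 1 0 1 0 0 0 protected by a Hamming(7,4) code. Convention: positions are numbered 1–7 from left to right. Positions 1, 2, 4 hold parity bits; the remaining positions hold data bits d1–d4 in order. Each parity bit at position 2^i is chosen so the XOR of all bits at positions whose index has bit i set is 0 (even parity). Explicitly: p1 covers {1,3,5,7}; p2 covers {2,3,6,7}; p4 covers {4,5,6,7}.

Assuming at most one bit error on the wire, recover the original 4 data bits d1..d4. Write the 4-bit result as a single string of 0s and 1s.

0010

s1 (pos 1,3,5,7): 0⊕0⊕0⊕0 = 0
s2 (pos 2,3,6,7): 1⊕0⊕0⊕0 = 1
s4 (pos 4,5,6,7): 1⊕0⊕0⊕0 = 1
Syndrome s4…s1 = 110 → error at position 6.
Flip position 6: 0101000 → 0101010
Read data bits from positions 3,5,6,7: 0010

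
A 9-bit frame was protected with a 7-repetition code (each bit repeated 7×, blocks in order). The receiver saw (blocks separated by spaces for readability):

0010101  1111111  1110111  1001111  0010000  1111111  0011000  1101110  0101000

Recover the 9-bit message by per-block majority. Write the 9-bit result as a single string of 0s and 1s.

Block 1 (0010101): 3 ones → 0
Block 2 (1111111): 7 ones → 1
Block 3 (1110111): 6 ones → 1
Block 4 (1001111): 5 ones → 1
Block 5 (0010000): 1 one → 0
Block 6 (1111111): 7 ones → 1
Block 7 (0011000): 2 ones → 0
Block 8 (1101110): 5 ones → 1
Block 9 (0101000): 2 ones → 0

011101010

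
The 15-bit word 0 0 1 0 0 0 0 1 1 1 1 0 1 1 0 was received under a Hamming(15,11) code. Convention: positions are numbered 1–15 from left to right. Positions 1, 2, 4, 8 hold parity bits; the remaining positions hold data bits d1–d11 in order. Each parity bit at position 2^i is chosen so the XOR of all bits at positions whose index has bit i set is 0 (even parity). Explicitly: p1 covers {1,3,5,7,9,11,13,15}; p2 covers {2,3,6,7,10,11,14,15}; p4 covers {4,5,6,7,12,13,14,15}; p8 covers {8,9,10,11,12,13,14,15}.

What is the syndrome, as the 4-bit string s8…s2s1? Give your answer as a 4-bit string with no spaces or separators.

s1 (pos 1,3,5,7,9,11,13,15): 0⊕1⊕0⊕0⊕1⊕1⊕1⊕0 = 0
s2 (pos 2,3,6,7,10,11,14,15): 0⊕1⊕0⊕0⊕1⊕1⊕1⊕0 = 0
s4 (pos 4,5,6,7,12,13,14,15): 0⊕0⊕0⊕0⊕0⊕1⊕1⊕0 = 0
s8 (pos 8,9,10,11,12,13,14,15): 1⊕1⊕1⊕1⊕0⊕1⊕1⊕0 = 0
Syndrome s8…s1 = 0000 → no error.

0000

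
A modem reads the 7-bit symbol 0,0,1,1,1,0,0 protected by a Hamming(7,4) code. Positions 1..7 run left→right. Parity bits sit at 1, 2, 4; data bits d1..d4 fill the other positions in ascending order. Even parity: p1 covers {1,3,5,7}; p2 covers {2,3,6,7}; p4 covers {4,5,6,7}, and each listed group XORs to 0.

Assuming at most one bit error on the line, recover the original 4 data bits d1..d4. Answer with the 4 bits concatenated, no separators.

s1 (pos 1,3,5,7): 0⊕1⊕1⊕0 = 0
s2 (pos 2,3,6,7): 0⊕1⊕0⊕0 = 1
s4 (pos 4,5,6,7): 1⊕1⊕0⊕0 = 0
Syndrome s4…s1 = 010 → error at position 2.
Flip position 2: 0011100 → 0111100
Read data bits from positions 3,5,6,7: 1100

1100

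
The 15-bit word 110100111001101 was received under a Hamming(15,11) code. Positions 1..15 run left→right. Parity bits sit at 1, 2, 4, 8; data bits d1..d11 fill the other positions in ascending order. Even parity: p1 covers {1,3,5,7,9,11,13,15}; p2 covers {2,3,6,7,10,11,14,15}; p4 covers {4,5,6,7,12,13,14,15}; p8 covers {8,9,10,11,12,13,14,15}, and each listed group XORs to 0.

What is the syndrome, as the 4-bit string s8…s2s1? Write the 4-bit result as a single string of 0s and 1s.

1111

s1 (pos 1,3,5,7,9,11,13,15): 1⊕0⊕0⊕1⊕1⊕0⊕1⊕1 = 1
s2 (pos 2,3,6,7,10,11,14,15): 1⊕0⊕0⊕1⊕0⊕0⊕0⊕1 = 1
s4 (pos 4,5,6,7,12,13,14,15): 1⊕0⊕0⊕1⊕1⊕1⊕0⊕1 = 1
s8 (pos 8,9,10,11,12,13,14,15): 1⊕1⊕0⊕0⊕1⊕1⊕0⊕1 = 1
Syndrome s8…s1 = 1111 → error at position 15.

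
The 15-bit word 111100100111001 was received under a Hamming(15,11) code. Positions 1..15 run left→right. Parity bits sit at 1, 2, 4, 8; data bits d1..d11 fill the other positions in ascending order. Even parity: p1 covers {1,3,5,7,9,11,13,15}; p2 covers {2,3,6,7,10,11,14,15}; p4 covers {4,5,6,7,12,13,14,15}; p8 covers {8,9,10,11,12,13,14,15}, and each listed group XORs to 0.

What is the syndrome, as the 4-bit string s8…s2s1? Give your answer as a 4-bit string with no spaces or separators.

0001

s1 (pos 1,3,5,7,9,11,13,15): 1⊕1⊕0⊕1⊕0⊕1⊕0⊕1 = 1
s2 (pos 2,3,6,7,10,11,14,15): 1⊕1⊕0⊕1⊕1⊕1⊕0⊕1 = 0
s4 (pos 4,5,6,7,12,13,14,15): 1⊕0⊕0⊕1⊕1⊕0⊕0⊕1 = 0
s8 (pos 8,9,10,11,12,13,14,15): 0⊕0⊕1⊕1⊕1⊕0⊕0⊕1 = 0
Syndrome s8…s1 = 0001 → error at position 1.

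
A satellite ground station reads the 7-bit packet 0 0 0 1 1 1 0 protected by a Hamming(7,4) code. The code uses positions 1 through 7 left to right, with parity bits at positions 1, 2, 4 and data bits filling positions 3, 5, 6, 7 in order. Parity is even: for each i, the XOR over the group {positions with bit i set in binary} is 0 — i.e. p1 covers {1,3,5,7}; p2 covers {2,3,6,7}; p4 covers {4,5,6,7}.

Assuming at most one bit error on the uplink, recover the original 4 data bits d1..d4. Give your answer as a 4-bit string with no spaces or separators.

0111

s1 (pos 1,3,5,7): 0⊕0⊕1⊕0 = 1
s2 (pos 2,3,6,7): 0⊕0⊕1⊕0 = 1
s4 (pos 4,5,6,7): 1⊕1⊕1⊕0 = 1
Syndrome s4…s1 = 111 → error at position 7.
Flip position 7: 0001110 → 0001111
Read data bits from positions 3,5,6,7: 0111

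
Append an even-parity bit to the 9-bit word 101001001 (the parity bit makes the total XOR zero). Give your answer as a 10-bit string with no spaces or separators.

XOR of the 9 data bits: 1⊕0⊕1⊕0⊕0⊕1⊕0⊕0⊕1 = 0
Parity bit = 0 (so all 10 bits XOR to 0).

1010010010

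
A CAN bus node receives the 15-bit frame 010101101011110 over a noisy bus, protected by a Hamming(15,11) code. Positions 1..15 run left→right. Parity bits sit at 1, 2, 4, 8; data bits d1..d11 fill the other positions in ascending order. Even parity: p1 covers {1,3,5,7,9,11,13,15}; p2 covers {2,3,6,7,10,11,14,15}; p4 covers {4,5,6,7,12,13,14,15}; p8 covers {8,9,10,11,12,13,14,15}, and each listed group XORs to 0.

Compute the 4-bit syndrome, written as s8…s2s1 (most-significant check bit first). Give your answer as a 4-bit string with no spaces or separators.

1010

s1 (pos 1,3,5,7,9,11,13,15): 0⊕0⊕0⊕1⊕1⊕1⊕1⊕0 = 0
s2 (pos 2,3,6,7,10,11,14,15): 1⊕0⊕1⊕1⊕0⊕1⊕1⊕0 = 1
s4 (pos 4,5,6,7,12,13,14,15): 1⊕0⊕1⊕1⊕1⊕1⊕1⊕0 = 0
s8 (pos 8,9,10,11,12,13,14,15): 0⊕1⊕0⊕1⊕1⊕1⊕1⊕0 = 1
Syndrome s8…s1 = 1010 → error at position 10.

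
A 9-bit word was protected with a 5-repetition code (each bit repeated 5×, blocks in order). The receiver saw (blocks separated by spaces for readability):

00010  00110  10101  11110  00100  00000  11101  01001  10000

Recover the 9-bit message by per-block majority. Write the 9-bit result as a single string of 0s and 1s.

001100100

Block 1 (00010): 1 one → 0
Block 2 (00110): 2 ones → 0
Block 3 (10101): 3 ones → 1
Block 4 (11110): 4 ones → 1
Block 5 (00100): 1 one → 0
Block 6 (00000): 0 ones → 0
Block 7 (11101): 4 ones → 1
Block 8 (01001): 2 ones → 0
Block 9 (10000): 1 one → 0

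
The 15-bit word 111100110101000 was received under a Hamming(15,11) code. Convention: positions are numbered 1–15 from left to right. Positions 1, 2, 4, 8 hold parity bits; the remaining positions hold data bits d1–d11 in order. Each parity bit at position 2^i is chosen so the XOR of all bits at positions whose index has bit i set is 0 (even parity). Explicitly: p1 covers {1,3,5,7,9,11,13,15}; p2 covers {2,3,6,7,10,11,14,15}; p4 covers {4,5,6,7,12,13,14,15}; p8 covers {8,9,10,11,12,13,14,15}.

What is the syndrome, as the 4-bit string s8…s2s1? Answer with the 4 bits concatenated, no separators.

s1 (pos 1,3,5,7,9,11,13,15): 1⊕1⊕0⊕1⊕0⊕0⊕0⊕0 = 1
s2 (pos 2,3,6,7,10,11,14,15): 1⊕1⊕0⊕1⊕1⊕0⊕0⊕0 = 0
s4 (pos 4,5,6,7,12,13,14,15): 1⊕0⊕0⊕1⊕1⊕0⊕0⊕0 = 1
s8 (pos 8,9,10,11,12,13,14,15): 1⊕0⊕1⊕0⊕1⊕0⊕0⊕0 = 1
Syndrome s8…s1 = 1101 → error at position 13.

1101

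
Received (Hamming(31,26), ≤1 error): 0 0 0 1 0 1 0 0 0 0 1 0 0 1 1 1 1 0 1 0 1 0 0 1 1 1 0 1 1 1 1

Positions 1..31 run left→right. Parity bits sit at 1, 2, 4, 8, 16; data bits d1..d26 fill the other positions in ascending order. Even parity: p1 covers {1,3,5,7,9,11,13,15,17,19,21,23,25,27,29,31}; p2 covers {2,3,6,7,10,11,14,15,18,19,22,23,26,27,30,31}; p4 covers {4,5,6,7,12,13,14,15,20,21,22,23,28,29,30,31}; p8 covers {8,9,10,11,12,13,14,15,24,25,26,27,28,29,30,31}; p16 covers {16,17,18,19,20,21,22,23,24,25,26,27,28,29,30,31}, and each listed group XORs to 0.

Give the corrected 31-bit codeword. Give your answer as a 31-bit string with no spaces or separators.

s1 (pos 1,3,5,7,9,11,13,15,17,19,21,23,25,27,29,31): 0⊕0⊕0⊕0⊕0⊕1⊕0⊕1⊕1⊕1⊕1⊕0⊕1⊕0⊕1⊕1 = 0
s2 (pos 2,3,6,7,10,11,14,15,18,19,22,23,26,27,30,31): 0⊕0⊕1⊕0⊕0⊕1⊕1⊕1⊕0⊕1⊕0⊕0⊕1⊕0⊕1⊕1 = 0
s4 (pos 4,5,6,7,12,13,14,15,20,21,22,23,28,29,30,31): 1⊕0⊕1⊕0⊕0⊕0⊕1⊕1⊕0⊕1⊕0⊕0⊕1⊕1⊕1⊕1 = 1
s8 (pos 8,9,10,11,12,13,14,15,24,25,26,27,28,29,30,31): 0⊕0⊕0⊕1⊕0⊕0⊕1⊕1⊕1⊕1⊕1⊕0⊕1⊕1⊕1⊕1 = 0
s16 (pos 16,17,18,19,20,21,22,23,24,25,26,27,28,29,30,31): 1⊕1⊕0⊕1⊕0⊕1⊕0⊕0⊕1⊕1⊕1⊕0⊕1⊕1⊕1⊕1 = 1
Syndrome s16…s1 = 10100 → error at position 20.
Flip position 20: 0001010000100111101010011101111 → 0001010000100111101110011101111

0001010000100111101110011101111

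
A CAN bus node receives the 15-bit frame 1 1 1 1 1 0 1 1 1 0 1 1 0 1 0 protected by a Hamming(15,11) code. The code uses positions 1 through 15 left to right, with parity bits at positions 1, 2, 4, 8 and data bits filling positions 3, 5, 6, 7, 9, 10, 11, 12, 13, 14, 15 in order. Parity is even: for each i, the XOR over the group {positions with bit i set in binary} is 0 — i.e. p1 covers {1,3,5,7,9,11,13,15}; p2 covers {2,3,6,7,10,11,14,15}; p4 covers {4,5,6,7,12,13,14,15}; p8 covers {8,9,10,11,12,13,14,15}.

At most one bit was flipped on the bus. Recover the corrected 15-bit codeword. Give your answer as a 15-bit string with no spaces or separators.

111110111011000

s1 (pos 1,3,5,7,9,11,13,15): 1⊕1⊕1⊕1⊕1⊕1⊕0⊕0 = 0
s2 (pos 2,3,6,7,10,11,14,15): 1⊕1⊕0⊕1⊕0⊕1⊕1⊕0 = 1
s4 (pos 4,5,6,7,12,13,14,15): 1⊕1⊕0⊕1⊕1⊕0⊕1⊕0 = 1
s8 (pos 8,9,10,11,12,13,14,15): 1⊕1⊕0⊕1⊕1⊕0⊕1⊕0 = 1
Syndrome s8…s1 = 1110 → error at position 14.
Flip position 14: 111110111011010 → 111110111011000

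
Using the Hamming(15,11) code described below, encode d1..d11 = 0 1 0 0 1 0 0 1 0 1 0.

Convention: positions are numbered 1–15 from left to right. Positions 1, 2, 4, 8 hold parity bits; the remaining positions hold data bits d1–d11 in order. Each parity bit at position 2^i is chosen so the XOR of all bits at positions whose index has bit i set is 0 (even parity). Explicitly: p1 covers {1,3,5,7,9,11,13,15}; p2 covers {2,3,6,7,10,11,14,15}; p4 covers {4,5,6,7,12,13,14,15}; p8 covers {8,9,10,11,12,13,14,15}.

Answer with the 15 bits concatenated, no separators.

Place data at non-parity positions: p1 p2 0 p4 1 0 0 p8 1 0 0 1 0 1 0
p1 (pos 1,3,5,7,9,11,13,15): XOR of data positions = 0⊕1⊕0⊕1⊕0⊕0⊕0 = 0
p2 (pos 2,3,6,7,10,11,14,15): XOR of data positions = 0⊕0⊕0⊕0⊕0⊕1⊕0 = 1
p4 (pos 4,5,6,7,12,13,14,15): XOR of data positions = 1⊕0⊕0⊕1⊕0⊕1⊕0 = 1
p8 (pos 8,9,10,11,12,13,14,15): XOR of data positions = 1⊕0⊕0⊕1⊕0⊕1⊕0 = 1
Codeword: 010110011001010

010110011001010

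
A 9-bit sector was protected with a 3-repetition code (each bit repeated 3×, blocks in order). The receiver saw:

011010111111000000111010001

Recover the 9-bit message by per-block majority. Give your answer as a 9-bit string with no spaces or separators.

101100100

Block 1 (011): 2 ones → 1
Block 2 (010): 1 one → 0
Block 3 (111): 3 ones → 1
Block 4 (111): 3 ones → 1
Block 5 (000): 0 ones → 0
Block 6 (000): 0 ones → 0
Block 7 (111): 3 ones → 1
Block 8 (010): 1 one → 0
Block 9 (001): 1 one → 0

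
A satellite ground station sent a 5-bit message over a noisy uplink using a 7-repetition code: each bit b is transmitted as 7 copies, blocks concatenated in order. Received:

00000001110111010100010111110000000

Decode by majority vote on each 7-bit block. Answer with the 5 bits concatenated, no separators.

01010

Block 1 (0000000): 0 ones → 0
Block 2 (1110111): 6 ones → 1
Block 3 (0101000): 2 ones → 0
Block 4 (1011111): 6 ones → 1
Block 5 (0000000): 0 ones → 0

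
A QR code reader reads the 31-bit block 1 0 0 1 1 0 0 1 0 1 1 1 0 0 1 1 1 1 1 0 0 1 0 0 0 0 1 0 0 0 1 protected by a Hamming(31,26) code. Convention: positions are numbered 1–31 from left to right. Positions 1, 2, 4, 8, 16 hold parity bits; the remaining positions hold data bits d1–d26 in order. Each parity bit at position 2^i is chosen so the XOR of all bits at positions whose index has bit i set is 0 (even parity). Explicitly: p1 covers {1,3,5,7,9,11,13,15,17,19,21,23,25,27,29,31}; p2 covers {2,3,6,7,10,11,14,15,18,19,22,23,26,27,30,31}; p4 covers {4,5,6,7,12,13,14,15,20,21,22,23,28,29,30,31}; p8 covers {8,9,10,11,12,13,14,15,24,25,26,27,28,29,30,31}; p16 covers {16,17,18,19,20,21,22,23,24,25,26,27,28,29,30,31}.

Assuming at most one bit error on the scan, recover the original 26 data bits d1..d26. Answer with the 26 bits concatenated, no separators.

01000111001111001010010001

s1 (pos 1,3,5,7,9,11,13,15,17,19,21,23,25,27,29,31): 1⊕0⊕1⊕0⊕0⊕1⊕0⊕1⊕1⊕1⊕0⊕0⊕0⊕1⊕0⊕1 = 0
s2 (pos 2,3,6,7,10,11,14,15,18,19,22,23,26,27,30,31): 0⊕0⊕0⊕0⊕1⊕1⊕0⊕1⊕1⊕1⊕1⊕0⊕0⊕1⊕0⊕1 = 0
s4 (pos 4,5,6,7,12,13,14,15,20,21,22,23,28,29,30,31): 1⊕1⊕0⊕0⊕1⊕0⊕0⊕1⊕0⊕0⊕1⊕0⊕0⊕0⊕0⊕1 = 0
s8 (pos 8,9,10,11,12,13,14,15,24,25,26,27,28,29,30,31): 1⊕0⊕1⊕1⊕1⊕0⊕0⊕1⊕0⊕0⊕0⊕1⊕0⊕0⊕0⊕1 = 1
s16 (pos 16,17,18,19,20,21,22,23,24,25,26,27,28,29,30,31): 1⊕1⊕1⊕1⊕0⊕0⊕1⊕0⊕0⊕0⊕0⊕1⊕0⊕0⊕0⊕1 = 1
Syndrome s16…s1 = 11000 → error at position 24.
Flip position 24: 1001100101110011111001000010001 → 1001100101110011111001010010001
Read data bits from positions 3,5,6,7,9,10,11,12,13,14,15,17,18,19,20,21,22,23,24,25,26,27,28,29,30,31: 01000111001111001010010001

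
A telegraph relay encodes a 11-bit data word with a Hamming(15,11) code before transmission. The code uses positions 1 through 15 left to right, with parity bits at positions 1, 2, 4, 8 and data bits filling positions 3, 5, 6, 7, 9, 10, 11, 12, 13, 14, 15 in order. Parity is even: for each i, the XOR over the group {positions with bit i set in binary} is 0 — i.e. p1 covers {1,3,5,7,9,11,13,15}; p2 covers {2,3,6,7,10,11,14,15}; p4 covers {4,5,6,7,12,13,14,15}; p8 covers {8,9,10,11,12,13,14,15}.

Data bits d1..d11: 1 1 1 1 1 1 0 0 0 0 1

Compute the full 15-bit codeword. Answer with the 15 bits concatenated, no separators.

Place data at non-parity positions: p1 p2 1 p4 1 1 1 p8 1 1 0 0 0 0 1
p1 (pos 1,3,5,7,9,11,13,15): XOR of data positions = 1⊕1⊕1⊕1⊕0⊕0⊕1 = 1
p2 (pos 2,3,6,7,10,11,14,15): XOR of data positions = 1⊕1⊕1⊕1⊕0⊕0⊕1 = 1
p4 (pos 4,5,6,7,12,13,14,15): XOR of data positions = 1⊕1⊕1⊕0⊕0⊕0⊕1 = 0
p8 (pos 8,9,10,11,12,13,14,15): XOR of data positions = 1⊕1⊕0⊕0⊕0⊕0⊕1 = 1
Codeword: 111011111100001

111011111100001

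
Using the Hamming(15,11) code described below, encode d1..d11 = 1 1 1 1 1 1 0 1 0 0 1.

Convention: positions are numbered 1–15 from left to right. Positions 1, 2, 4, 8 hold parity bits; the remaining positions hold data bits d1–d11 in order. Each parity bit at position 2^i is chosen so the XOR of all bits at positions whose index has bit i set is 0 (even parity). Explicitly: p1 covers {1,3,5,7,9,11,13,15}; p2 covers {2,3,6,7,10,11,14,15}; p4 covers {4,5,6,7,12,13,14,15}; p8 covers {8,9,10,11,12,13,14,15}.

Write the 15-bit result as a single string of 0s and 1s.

Place data at non-parity positions: p1 p2 1 p4 1 1 1 p8 1 1 0 1 0 0 1
p1 (pos 1,3,5,7,9,11,13,15): XOR of data positions = 1⊕1⊕1⊕1⊕0⊕0⊕1 = 1
p2 (pos 2,3,6,7,10,11,14,15): XOR of data positions = 1⊕1⊕1⊕1⊕0⊕0⊕1 = 1
p4 (pos 4,5,6,7,12,13,14,15): XOR of data positions = 1⊕1⊕1⊕1⊕0⊕0⊕1 = 1
p8 (pos 8,9,10,11,12,13,14,15): XOR of data positions = 1⊕1⊕0⊕1⊕0⊕0⊕1 = 0
Codeword: 111111101101001

111111101101001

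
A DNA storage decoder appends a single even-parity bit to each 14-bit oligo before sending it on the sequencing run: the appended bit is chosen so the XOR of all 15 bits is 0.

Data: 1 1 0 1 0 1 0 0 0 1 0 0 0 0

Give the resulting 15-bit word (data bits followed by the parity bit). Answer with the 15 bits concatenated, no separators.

110101000100001

XOR of the 14 data bits: 1⊕1⊕0⊕1⊕0⊕1⊕0⊕0⊕0⊕1⊕0⊕0⊕0⊕0 = 1
Parity bit = 1 (so all 15 bits XOR to 0).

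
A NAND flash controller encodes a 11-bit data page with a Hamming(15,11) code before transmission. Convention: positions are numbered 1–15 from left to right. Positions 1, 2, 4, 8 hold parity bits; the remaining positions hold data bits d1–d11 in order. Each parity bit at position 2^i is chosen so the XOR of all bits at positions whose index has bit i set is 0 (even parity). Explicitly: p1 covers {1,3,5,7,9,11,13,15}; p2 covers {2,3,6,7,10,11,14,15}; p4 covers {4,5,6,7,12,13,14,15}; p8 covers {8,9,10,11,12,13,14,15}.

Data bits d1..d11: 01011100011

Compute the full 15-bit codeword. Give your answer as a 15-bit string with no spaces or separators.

Place data at non-parity positions: p1 p2 0 p4 1 0 1 p8 1 1 0 0 0 1 1
p1 (pos 1,3,5,7,9,11,13,15): XOR of data positions = 0⊕1⊕1⊕1⊕0⊕0⊕1 = 0
p2 (pos 2,3,6,7,10,11,14,15): XOR of data positions = 0⊕0⊕1⊕1⊕0⊕1⊕1 = 0
p4 (pos 4,5,6,7,12,13,14,15): XOR of data positions = 1⊕0⊕1⊕0⊕0⊕1⊕1 = 0
p8 (pos 8,9,10,11,12,13,14,15): XOR of data positions = 1⊕1⊕0⊕0⊕0⊕1⊕1 = 0
Codeword: 000010101100011

000010101100011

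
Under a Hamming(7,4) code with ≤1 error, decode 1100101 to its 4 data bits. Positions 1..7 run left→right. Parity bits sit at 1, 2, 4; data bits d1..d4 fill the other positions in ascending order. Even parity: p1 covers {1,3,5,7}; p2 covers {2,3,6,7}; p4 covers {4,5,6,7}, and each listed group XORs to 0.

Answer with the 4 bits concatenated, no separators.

s1 (pos 1,3,5,7): 1⊕0⊕1⊕1 = 1
s2 (pos 2,3,6,7): 1⊕0⊕0⊕1 = 0
s4 (pos 4,5,6,7): 0⊕1⊕0⊕1 = 0
Syndrome s4…s1 = 001 → error at position 1.
Flip position 1: 1100101 → 0100101
Read data bits from positions 3,5,6,7: 0101

0101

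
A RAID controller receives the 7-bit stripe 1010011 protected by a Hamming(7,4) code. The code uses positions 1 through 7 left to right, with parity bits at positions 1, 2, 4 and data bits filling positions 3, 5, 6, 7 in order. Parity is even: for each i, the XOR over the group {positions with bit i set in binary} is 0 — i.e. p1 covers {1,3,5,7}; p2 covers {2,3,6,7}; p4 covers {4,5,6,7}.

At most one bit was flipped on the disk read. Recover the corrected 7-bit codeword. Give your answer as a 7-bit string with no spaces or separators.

1000011

s1 (pos 1,3,5,7): 1⊕1⊕0⊕1 = 1
s2 (pos 2,3,6,7): 0⊕1⊕1⊕1 = 1
s4 (pos 4,5,6,7): 0⊕0⊕1⊕1 = 0
Syndrome s4…s1 = 011 → error at position 3.
Flip position 3: 1010011 → 1000011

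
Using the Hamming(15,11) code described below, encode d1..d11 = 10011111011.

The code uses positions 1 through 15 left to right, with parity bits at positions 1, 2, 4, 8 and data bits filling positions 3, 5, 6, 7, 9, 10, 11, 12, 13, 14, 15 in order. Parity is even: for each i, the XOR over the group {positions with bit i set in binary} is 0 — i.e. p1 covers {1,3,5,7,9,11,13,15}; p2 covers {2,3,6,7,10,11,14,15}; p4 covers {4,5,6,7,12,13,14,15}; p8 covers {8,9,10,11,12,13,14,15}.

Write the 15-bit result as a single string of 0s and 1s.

Place data at non-parity positions: p1 p2 1 p4 0 0 1 p8 1 1 1 1 0 1 1
p1 (pos 1,3,5,7,9,11,13,15): XOR of data positions = 1⊕0⊕1⊕1⊕1⊕0⊕1 = 1
p2 (pos 2,3,6,7,10,11,14,15): XOR of data positions = 1⊕0⊕1⊕1⊕1⊕1⊕1 = 0
p4 (pos 4,5,6,7,12,13,14,15): XOR of data positions = 0⊕0⊕1⊕1⊕0⊕1⊕1 = 0
p8 (pos 8,9,10,11,12,13,14,15): XOR of data positions = 1⊕1⊕1⊕1⊕0⊕1⊕1 = 0
Codeword: 101000101111011

101000101111011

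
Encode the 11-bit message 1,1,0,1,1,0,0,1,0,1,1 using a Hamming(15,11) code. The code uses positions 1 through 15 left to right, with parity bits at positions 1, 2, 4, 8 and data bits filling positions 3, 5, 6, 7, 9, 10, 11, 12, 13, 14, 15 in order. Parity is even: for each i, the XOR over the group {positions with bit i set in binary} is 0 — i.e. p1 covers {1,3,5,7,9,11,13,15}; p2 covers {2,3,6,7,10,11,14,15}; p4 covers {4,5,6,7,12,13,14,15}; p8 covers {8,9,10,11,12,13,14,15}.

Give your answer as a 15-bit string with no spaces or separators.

Place data at non-parity positions: p1 p2 1 p4 1 0 1 p8 1 0 0 1 0 1 1
p1 (pos 1,3,5,7,9,11,13,15): XOR of data positions = 1⊕1⊕1⊕1⊕0⊕0⊕1 = 1
p2 (pos 2,3,6,7,10,11,14,15): XOR of data positions = 1⊕0⊕1⊕0⊕0⊕1⊕1 = 0
p4 (pos 4,5,6,7,12,13,14,15): XOR of data positions = 1⊕0⊕1⊕1⊕0⊕1⊕1 = 1
p8 (pos 8,9,10,11,12,13,14,15): XOR of data positions = 1⊕0⊕0⊕1⊕0⊕1⊕1 = 0
Codeword: 101110101001011

101110101001011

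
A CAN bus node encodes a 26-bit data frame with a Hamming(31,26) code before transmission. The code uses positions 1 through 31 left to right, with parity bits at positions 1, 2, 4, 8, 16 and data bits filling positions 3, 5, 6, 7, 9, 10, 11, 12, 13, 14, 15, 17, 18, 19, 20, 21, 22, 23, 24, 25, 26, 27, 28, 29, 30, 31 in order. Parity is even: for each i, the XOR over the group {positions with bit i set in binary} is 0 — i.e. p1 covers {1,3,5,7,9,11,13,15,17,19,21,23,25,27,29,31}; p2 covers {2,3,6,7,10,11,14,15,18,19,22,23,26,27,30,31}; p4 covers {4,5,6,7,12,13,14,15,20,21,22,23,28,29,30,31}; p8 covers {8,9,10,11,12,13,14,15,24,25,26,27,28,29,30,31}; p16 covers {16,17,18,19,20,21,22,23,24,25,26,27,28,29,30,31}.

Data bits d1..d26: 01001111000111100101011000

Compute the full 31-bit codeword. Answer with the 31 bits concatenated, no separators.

0001100111110000111100101011000

Place data at non-parity positions: p1 p2 0 p4 1 0 0 p8 1 1 1 1 0 0 0 p16 1 1 1 1 0 0 1 0 1 0 1 1 0 0 0
p1 (pos 1,3,5,7,9,11,13,15,17,19,21,23,25,27,29,31): XOR of data positions = 0⊕1⊕0⊕1⊕1⊕0⊕0⊕1⊕1⊕0⊕1⊕1⊕1⊕0⊕0 = 0
p2 (pos 2,3,6,7,10,11,14,15,18,19,22,23,26,27,30,31): XOR of data positions = 0⊕0⊕0⊕1⊕1⊕0⊕0⊕1⊕1⊕0⊕1⊕0⊕1⊕0⊕0 = 0
p4 (pos 4,5,6,7,12,13,14,15,20,21,22,23,28,29,30,31): XOR of data positions = 1⊕0⊕0⊕1⊕0⊕0⊕0⊕1⊕0⊕0⊕1⊕1⊕0⊕0⊕0 = 1
p8 (pos 8,9,10,11,12,13,14,15,24,25,26,27,28,29,30,31): XOR of data positions = 1⊕1⊕1⊕1⊕0⊕0⊕0⊕0⊕1⊕0⊕1⊕1⊕0⊕0⊕0 = 1
p16 (pos 16,17,18,19,20,21,22,23,24,25,26,27,28,29,30,31): XOR of data positions = 1⊕1⊕1⊕1⊕0⊕0⊕1⊕0⊕1⊕0⊕1⊕1⊕0⊕0⊕0 = 0
Codeword: 0001100111110000111100101011000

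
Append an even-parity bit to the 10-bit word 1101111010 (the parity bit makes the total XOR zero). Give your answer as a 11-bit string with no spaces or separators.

XOR of the 10 data bits: 1⊕1⊕0⊕1⊕1⊕1⊕1⊕0⊕1⊕0 = 1
Parity bit = 1 (so all 11 bits XOR to 0).

11011110101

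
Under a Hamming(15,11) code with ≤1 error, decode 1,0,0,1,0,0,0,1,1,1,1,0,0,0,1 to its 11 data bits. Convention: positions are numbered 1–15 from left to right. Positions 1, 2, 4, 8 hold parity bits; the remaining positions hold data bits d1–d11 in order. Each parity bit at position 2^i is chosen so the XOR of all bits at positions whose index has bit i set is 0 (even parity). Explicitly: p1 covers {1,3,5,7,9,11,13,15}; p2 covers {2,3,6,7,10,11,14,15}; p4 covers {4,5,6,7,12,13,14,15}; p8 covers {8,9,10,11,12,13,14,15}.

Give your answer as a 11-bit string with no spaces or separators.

00001010001

s1 (pos 1,3,5,7,9,11,13,15): 1⊕0⊕0⊕0⊕1⊕1⊕0⊕1 = 0
s2 (pos 2,3,6,7,10,11,14,15): 0⊕0⊕0⊕0⊕1⊕1⊕0⊕1 = 1
s4 (pos 4,5,6,7,12,13,14,15): 1⊕0⊕0⊕0⊕0⊕0⊕0⊕1 = 0
s8 (pos 8,9,10,11,12,13,14,15): 1⊕1⊕1⊕1⊕0⊕0⊕0⊕1 = 1
Syndrome s8…s1 = 1010 → error at position 10.
Flip position 10: 100100011110001 → 100100011010001
Read data bits from positions 3,5,6,7,9,10,11,12,13,14,15: 00001010001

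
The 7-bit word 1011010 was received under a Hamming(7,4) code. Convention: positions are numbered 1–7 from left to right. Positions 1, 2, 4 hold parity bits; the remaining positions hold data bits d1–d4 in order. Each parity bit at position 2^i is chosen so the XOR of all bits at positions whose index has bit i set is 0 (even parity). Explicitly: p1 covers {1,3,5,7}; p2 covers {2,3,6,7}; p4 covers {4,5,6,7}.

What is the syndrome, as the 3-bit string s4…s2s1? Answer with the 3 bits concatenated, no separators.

000

s1 (pos 1,3,5,7): 1⊕1⊕0⊕0 = 0
s2 (pos 2,3,6,7): 0⊕1⊕1⊕0 = 0
s4 (pos 4,5,6,7): 1⊕0⊕1⊕0 = 0
Syndrome s4…s1 = 000 → no error.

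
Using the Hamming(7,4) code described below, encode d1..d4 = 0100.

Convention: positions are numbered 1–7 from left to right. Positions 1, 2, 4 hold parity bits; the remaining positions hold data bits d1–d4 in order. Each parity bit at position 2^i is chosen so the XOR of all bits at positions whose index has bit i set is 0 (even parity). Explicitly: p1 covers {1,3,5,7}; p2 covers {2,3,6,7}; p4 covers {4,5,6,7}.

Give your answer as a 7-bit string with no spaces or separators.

1001100

Place data at non-parity positions: p1 p2 0 p4 1 0 0
p1 (pos 1,3,5,7): XOR of data positions = 0⊕1⊕0 = 1
p2 (pos 2,3,6,7): XOR of data positions = 0⊕0⊕0 = 0
p4 (pos 4,5,6,7): XOR of data positions = 1⊕0⊕0 = 1
Codeword: 1001100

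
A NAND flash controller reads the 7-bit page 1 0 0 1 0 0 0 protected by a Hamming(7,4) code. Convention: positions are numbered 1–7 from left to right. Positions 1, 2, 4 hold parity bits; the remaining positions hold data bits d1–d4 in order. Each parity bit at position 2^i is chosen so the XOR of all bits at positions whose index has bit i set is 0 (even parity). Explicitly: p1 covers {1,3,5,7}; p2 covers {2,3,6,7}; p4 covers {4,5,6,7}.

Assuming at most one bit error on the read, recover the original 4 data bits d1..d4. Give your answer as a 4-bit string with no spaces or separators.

s1 (pos 1,3,5,7): 1⊕0⊕0⊕0 = 1
s2 (pos 2,3,6,7): 0⊕0⊕0⊕0 = 0
s4 (pos 4,5,6,7): 1⊕0⊕0⊕0 = 1
Syndrome s4…s1 = 101 → error at position 5.
Flip position 5: 1001000 → 1001100
Read data bits from positions 3,5,6,7: 0100

0100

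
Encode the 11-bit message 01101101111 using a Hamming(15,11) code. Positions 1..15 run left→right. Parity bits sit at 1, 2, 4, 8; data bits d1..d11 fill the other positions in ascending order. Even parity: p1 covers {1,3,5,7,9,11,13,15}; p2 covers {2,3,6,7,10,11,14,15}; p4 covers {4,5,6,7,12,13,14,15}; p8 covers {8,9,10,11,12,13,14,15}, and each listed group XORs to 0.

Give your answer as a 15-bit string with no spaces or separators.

000011001101111

Place data at non-parity positions: p1 p2 0 p4 1 1 0 p8 1 1 0 1 1 1 1
p1 (pos 1,3,5,7,9,11,13,15): XOR of data positions = 0⊕1⊕0⊕1⊕0⊕1⊕1 = 0
p2 (pos 2,3,6,7,10,11,14,15): XOR of data positions = 0⊕1⊕0⊕1⊕0⊕1⊕1 = 0
p4 (pos 4,5,6,7,12,13,14,15): XOR of data positions = 1⊕1⊕0⊕1⊕1⊕1⊕1 = 0
p8 (pos 8,9,10,11,12,13,14,15): XOR of data positions = 1⊕1⊕0⊕1⊕1⊕1⊕1 = 0
Codeword: 000011001101111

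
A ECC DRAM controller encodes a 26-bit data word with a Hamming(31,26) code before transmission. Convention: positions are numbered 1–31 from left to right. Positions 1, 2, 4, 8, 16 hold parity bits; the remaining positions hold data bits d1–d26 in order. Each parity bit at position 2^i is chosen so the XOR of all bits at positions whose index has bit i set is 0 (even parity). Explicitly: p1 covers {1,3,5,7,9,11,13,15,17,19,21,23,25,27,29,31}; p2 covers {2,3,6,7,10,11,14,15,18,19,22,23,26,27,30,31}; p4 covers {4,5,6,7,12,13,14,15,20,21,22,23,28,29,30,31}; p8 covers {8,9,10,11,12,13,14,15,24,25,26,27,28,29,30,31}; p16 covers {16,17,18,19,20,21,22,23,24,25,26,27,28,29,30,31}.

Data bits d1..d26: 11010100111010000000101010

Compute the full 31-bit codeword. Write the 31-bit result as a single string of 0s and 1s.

1011101101001110010000000101010

Place data at non-parity positions: p1 p2 1 p4 1 0 1 p8 0 1 0 0 1 1 1 p16 0 1 0 0 0 0 0 0 0 1 0 1 0 1 0
p1 (pos 1,3,5,7,9,11,13,15,17,19,21,23,25,27,29,31): XOR of data positions = 1⊕1⊕1⊕0⊕0⊕1⊕1⊕0⊕0⊕0⊕0⊕0⊕0⊕0⊕0 = 1
p2 (pos 2,3,6,7,10,11,14,15,18,19,22,23,26,27,30,31): XOR of data positions = 1⊕0⊕1⊕1⊕0⊕1⊕1⊕1⊕0⊕0⊕0⊕1⊕0⊕1⊕0 = 0
p4 (pos 4,5,6,7,12,13,14,15,20,21,22,23,28,29,30,31): XOR of data positions = 1⊕0⊕1⊕0⊕1⊕1⊕1⊕0⊕0⊕0⊕0⊕1⊕0⊕1⊕0 = 1
p8 (pos 8,9,10,11,12,13,14,15,24,25,26,27,28,29,30,31): XOR of data positions = 0⊕1⊕0⊕0⊕1⊕1⊕1⊕0⊕0⊕1⊕0⊕1⊕0⊕1⊕0 = 1
p16 (pos 16,17,18,19,20,21,22,23,24,25,26,27,28,29,30,31): XOR of data positions = 0⊕1⊕0⊕0⊕0⊕0⊕0⊕0⊕0⊕1⊕0⊕1⊕0⊕1⊕0 = 0
Codeword: 1011101101001110010000000101010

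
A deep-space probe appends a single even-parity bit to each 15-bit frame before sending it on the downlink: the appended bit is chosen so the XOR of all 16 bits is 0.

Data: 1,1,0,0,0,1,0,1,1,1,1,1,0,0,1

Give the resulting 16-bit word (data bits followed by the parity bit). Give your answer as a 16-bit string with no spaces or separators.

XOR of the 15 data bits: 1⊕1⊕0⊕0⊕0⊕1⊕0⊕1⊕1⊕1⊕1⊕1⊕0⊕0⊕1 = 1
Parity bit = 1 (so all 16 bits XOR to 0).

1100010111110011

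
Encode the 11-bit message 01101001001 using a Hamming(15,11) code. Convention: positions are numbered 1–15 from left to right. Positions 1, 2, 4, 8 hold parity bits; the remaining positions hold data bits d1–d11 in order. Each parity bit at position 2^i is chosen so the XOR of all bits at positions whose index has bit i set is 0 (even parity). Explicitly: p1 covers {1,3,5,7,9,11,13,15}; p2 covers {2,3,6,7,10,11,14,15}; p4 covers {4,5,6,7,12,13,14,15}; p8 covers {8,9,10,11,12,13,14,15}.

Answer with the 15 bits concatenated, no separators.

Place data at non-parity positions: p1 p2 0 p4 1 1 0 p8 1 0 0 1 0 0 1
p1 (pos 1,3,5,7,9,11,13,15): XOR of data positions = 0⊕1⊕0⊕1⊕0⊕0⊕1 = 1
p2 (pos 2,3,6,7,10,11,14,15): XOR of data positions = 0⊕1⊕0⊕0⊕0⊕0⊕1 = 0
p4 (pos 4,5,6,7,12,13,14,15): XOR of data positions = 1⊕1⊕0⊕1⊕0⊕0⊕1 = 0
p8 (pos 8,9,10,11,12,13,14,15): XOR of data positions = 1⊕0⊕0⊕1⊕0⊕0⊕1 = 1
Codeword: 100011011001001

100011011001001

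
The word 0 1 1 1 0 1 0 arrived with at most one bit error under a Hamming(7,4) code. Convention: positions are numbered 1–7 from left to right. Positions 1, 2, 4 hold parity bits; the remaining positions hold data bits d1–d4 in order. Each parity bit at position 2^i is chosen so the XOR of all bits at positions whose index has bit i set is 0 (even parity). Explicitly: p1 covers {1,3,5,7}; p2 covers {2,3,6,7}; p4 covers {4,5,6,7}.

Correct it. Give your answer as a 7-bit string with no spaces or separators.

s1 (pos 1,3,5,7): 0⊕1⊕0⊕0 = 1
s2 (pos 2,3,6,7): 1⊕1⊕1⊕0 = 1
s4 (pos 4,5,6,7): 1⊕0⊕1⊕0 = 0
Syndrome s4…s1 = 011 → error at position 3.
Flip position 3: 0111010 → 0101010

0101010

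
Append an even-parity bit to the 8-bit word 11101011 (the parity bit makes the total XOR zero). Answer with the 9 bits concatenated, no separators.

111010110

XOR of the 8 data bits: 1⊕1⊕1⊕0⊕1⊕0⊕1⊕1 = 0
Parity bit = 0 (so all 9 bits XOR to 0).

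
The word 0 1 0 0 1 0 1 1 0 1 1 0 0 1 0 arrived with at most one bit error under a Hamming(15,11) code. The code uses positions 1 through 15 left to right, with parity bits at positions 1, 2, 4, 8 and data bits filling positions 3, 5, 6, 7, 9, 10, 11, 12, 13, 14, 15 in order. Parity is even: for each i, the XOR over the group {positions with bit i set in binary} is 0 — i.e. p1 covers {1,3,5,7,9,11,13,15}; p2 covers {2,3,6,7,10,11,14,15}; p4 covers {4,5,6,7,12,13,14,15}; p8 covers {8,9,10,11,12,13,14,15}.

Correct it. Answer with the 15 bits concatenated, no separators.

010010010110010

s1 (pos 1,3,5,7,9,11,13,15): 0⊕0⊕1⊕1⊕0⊕1⊕0⊕0 = 1
s2 (pos 2,3,6,7,10,11,14,15): 1⊕0⊕0⊕1⊕1⊕1⊕1⊕0 = 1
s4 (pos 4,5,6,7,12,13,14,15): 0⊕1⊕0⊕1⊕0⊕0⊕1⊕0 = 1
s8 (pos 8,9,10,11,12,13,14,15): 1⊕0⊕1⊕1⊕0⊕0⊕1⊕0 = 0
Syndrome s8…s1 = 0111 → error at position 7.
Flip position 7: 010010110110010 → 010010010110010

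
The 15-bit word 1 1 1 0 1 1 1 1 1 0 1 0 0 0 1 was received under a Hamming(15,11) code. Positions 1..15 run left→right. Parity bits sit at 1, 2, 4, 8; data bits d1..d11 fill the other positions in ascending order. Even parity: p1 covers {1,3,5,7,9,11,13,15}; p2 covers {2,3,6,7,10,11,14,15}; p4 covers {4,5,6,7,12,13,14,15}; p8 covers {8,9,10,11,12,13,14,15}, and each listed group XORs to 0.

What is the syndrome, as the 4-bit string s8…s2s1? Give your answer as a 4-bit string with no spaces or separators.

s1 (pos 1,3,5,7,9,11,13,15): 1⊕1⊕1⊕1⊕1⊕1⊕0⊕1 = 1
s2 (pos 2,3,6,7,10,11,14,15): 1⊕1⊕1⊕1⊕0⊕1⊕0⊕1 = 0
s4 (pos 4,5,6,7,12,13,14,15): 0⊕1⊕1⊕1⊕0⊕0⊕0⊕1 = 0
s8 (pos 8,9,10,11,12,13,14,15): 1⊕1⊕0⊕1⊕0⊕0⊕0⊕1 = 0
Syndrome s8…s1 = 0001 → error at position 1.

0001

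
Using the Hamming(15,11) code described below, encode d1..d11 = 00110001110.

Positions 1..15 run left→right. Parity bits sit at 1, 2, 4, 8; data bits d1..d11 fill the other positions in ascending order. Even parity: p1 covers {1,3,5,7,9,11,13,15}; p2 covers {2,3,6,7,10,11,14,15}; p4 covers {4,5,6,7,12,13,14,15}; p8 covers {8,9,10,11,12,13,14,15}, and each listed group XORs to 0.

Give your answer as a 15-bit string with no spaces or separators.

010101110001110

Place data at non-parity positions: p1 p2 0 p4 0 1 1 p8 0 0 0 1 1 1 0
p1 (pos 1,3,5,7,9,11,13,15): XOR of data positions = 0⊕0⊕1⊕0⊕0⊕1⊕0 = 0
p2 (pos 2,3,6,7,10,11,14,15): XOR of data positions = 0⊕1⊕1⊕0⊕0⊕1⊕0 = 1
p4 (pos 4,5,6,7,12,13,14,15): XOR of data positions = 0⊕1⊕1⊕1⊕1⊕1⊕0 = 1
p8 (pos 8,9,10,11,12,13,14,15): XOR of data positions = 0⊕0⊕0⊕1⊕1⊕1⊕0 = 1
Codeword: 010101110001110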